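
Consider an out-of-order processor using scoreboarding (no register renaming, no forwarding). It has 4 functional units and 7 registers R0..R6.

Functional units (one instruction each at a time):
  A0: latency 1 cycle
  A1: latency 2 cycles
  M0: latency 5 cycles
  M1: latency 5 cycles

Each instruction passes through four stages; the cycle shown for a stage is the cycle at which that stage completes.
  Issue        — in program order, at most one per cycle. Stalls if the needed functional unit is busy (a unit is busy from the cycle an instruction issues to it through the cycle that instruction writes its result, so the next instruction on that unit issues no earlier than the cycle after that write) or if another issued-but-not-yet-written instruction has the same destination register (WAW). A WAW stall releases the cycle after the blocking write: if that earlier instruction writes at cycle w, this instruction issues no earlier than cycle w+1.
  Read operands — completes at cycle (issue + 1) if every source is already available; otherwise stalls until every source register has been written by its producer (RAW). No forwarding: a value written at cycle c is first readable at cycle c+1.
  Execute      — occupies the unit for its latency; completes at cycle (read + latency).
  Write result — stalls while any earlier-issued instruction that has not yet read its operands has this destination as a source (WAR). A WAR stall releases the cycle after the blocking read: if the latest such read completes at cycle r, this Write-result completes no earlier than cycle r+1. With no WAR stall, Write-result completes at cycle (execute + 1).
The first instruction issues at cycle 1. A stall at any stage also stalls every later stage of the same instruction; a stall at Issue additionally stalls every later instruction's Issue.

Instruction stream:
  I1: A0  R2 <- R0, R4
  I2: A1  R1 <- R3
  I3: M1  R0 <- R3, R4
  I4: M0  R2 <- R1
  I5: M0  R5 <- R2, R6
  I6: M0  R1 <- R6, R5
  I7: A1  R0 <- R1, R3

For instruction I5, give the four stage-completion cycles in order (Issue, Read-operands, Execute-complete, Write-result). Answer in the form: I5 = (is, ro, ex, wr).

1) issue 1, read 2, done 3, write 4
2) issue 2, read 3, done 5, write 6
3) issue 3, read 4, done 9, write 10
4) issue 5, read 7, done 12, write 13  <WAW R2: wait I1 write@4 / RAW R1: wait I2 write@6>
5) issue 14, read 15, done 20, write 21  <struct: M0 busy until I4 writes@13>
6) issue 22, read 23, done 28, write 29  <struct: M0 busy until I5 writes@21>
7) issue 23, read 30, done 32, write 33  <RAW R1: wait I6 write@29>

I5 = (14, 15, 20, 21)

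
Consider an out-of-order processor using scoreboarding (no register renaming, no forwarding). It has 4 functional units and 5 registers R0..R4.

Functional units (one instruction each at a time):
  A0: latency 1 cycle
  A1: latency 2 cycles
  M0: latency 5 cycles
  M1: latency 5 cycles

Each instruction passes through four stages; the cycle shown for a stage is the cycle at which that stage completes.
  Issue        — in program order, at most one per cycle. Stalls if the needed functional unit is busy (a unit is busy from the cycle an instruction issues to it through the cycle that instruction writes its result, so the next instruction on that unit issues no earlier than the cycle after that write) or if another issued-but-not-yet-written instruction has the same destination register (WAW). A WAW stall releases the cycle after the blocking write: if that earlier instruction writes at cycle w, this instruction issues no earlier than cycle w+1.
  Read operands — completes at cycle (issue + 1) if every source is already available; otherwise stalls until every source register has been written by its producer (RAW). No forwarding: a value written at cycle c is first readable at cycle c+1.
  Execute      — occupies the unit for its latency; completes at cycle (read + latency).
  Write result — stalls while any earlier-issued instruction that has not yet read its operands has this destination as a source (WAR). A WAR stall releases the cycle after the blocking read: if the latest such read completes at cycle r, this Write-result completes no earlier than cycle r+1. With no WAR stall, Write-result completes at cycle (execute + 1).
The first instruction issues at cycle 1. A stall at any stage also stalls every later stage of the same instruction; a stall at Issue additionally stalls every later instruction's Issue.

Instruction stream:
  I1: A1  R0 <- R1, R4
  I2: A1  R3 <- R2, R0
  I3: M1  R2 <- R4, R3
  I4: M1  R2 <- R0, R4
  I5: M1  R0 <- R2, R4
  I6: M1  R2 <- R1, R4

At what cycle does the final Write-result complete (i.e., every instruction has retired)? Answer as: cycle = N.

cycle = 41

  I1 | 1 | 2 | 4 | 5
  I2 | 6 | 7 | 9 | 10   struct: A1 busy until I1 writes@5
  I3 | 7 | 11 | 16 | 17   RAW R3: wait I2 write@10
  I4 | 18 | 19 | 24 | 25   struct: M1 busy until I3 writes@17
  I5 | 26 | 27 | 32 | 33   struct: M1 busy until I4 writes@25
  I6 | 34 | 35 | 40 | 41   struct: M1 busy until I5 writes@33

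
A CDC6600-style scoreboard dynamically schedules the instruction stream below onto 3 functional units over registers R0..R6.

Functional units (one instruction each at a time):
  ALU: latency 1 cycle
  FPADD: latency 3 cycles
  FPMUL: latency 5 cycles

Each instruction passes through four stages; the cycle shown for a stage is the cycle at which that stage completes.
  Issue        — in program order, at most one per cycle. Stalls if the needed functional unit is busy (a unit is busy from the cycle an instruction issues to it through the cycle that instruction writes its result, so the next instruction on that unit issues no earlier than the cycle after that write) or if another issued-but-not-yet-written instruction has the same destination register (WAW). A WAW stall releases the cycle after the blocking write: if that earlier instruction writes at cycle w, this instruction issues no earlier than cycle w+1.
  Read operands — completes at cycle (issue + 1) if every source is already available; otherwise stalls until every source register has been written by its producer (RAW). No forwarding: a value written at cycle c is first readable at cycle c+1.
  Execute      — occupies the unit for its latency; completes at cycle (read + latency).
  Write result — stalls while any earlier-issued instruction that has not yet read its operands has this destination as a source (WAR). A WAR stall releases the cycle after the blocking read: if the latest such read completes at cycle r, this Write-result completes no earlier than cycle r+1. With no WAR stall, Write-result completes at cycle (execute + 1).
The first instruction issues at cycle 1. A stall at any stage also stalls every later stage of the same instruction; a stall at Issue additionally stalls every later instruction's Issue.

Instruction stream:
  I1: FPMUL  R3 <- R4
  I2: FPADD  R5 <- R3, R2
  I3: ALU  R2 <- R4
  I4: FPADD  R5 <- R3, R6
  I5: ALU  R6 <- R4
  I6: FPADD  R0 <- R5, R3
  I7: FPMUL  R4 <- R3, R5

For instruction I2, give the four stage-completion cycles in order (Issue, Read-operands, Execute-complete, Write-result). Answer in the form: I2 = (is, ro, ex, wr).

I1 -> (1, 2, 7, 8)
I2 -> (2, 9, 12, 13)  // RAW R3: wait I1 write@8
I3 -> (3, 4, 5, 10)  // WAR R2: wait I2 read@9
I4 -> (14, 15, 18, 19)  // struct: FPADD busy until I2 writes@13
I5 -> (15, 16, 17, 18)
I6 -> (20, 21, 24, 25)  // struct: FPADD busy until I4 writes@19
I7 -> (21, 22, 27, 28)

I2 = (2, 9, 12, 13)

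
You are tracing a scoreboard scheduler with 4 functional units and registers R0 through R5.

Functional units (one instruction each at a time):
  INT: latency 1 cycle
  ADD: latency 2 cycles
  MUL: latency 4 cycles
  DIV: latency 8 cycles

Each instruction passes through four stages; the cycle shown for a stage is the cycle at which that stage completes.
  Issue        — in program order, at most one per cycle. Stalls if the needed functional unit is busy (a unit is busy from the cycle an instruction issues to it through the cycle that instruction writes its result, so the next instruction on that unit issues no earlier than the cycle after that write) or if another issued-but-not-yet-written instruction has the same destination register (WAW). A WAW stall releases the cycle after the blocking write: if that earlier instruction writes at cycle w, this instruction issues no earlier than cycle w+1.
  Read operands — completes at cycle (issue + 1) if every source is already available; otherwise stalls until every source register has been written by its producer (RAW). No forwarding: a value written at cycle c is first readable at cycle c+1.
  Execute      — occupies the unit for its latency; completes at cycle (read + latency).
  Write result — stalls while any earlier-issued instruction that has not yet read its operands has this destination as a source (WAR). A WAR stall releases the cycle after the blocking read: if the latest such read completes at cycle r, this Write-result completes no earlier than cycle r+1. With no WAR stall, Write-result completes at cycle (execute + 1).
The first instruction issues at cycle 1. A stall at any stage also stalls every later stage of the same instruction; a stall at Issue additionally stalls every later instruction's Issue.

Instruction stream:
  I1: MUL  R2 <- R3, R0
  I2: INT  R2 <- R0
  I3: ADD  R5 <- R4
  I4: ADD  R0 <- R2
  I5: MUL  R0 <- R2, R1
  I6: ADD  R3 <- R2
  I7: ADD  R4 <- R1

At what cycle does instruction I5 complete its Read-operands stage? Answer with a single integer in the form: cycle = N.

I1: IS=1 RO=2 EX=6 WR=7
I2: IS=8 RO=9 EX=10 WR=11  [WAW R2: wait I1 write@7]
I3: IS=9 RO=10 EX=12 WR=13
I4: IS=14 RO=15 EX=17 WR=18  [struct: ADD busy until I3 writes@13]
I5: IS=19 RO=20 EX=24 WR=25  [WAW R0: wait I4 write@18]
I6: IS=20 RO=21 EX=23 WR=24
I7: IS=25 RO=26 EX=28 WR=29  [struct: ADD busy until I6 writes@24]

cycle = 20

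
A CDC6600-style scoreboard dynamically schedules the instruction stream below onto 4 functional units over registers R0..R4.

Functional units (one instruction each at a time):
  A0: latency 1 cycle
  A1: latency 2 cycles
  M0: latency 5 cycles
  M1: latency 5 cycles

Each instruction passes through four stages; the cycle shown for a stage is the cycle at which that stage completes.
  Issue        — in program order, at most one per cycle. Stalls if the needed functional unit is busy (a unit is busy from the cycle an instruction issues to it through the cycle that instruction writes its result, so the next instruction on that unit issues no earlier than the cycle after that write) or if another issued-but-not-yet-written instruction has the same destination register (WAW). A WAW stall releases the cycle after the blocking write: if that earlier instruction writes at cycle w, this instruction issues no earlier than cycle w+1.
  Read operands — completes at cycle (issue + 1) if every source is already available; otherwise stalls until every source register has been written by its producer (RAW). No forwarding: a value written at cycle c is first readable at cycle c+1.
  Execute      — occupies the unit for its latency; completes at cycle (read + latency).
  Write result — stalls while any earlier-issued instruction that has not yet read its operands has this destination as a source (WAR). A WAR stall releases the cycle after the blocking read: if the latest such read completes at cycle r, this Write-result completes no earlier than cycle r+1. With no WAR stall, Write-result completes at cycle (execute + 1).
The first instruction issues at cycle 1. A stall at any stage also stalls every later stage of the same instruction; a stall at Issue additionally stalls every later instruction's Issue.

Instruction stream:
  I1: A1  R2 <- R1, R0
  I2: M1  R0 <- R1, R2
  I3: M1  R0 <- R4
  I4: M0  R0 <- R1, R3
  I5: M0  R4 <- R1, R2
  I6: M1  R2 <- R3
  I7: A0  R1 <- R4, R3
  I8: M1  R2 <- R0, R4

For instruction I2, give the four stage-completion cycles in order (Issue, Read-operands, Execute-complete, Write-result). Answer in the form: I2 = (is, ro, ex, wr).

I1  is:1  ro:2  ex:4  wr:5
I2  is:2  ro:6  ex:11  wr:12  — RAW R2: wait I1 write@5
I3  is:13  ro:14  ex:19  wr:20  — struct: M1 busy until I2 writes@12
I4  is:21  ro:22  ex:27  wr:28  — WAW R0: wait I3 write@20
I5  is:29  ro:30  ex:35  wr:36  — struct: M0 busy until I4 writes@28
I6  is:30  ro:31  ex:36  wr:37
I7  is:31  ro:37  ex:38  wr:39  — RAW R4: wait I5 write@36
I8  is:38  ro:39  ex:44  wr:45  — struct: M1 busy until I6 writes@37

I2 = (2, 6, 11, 12)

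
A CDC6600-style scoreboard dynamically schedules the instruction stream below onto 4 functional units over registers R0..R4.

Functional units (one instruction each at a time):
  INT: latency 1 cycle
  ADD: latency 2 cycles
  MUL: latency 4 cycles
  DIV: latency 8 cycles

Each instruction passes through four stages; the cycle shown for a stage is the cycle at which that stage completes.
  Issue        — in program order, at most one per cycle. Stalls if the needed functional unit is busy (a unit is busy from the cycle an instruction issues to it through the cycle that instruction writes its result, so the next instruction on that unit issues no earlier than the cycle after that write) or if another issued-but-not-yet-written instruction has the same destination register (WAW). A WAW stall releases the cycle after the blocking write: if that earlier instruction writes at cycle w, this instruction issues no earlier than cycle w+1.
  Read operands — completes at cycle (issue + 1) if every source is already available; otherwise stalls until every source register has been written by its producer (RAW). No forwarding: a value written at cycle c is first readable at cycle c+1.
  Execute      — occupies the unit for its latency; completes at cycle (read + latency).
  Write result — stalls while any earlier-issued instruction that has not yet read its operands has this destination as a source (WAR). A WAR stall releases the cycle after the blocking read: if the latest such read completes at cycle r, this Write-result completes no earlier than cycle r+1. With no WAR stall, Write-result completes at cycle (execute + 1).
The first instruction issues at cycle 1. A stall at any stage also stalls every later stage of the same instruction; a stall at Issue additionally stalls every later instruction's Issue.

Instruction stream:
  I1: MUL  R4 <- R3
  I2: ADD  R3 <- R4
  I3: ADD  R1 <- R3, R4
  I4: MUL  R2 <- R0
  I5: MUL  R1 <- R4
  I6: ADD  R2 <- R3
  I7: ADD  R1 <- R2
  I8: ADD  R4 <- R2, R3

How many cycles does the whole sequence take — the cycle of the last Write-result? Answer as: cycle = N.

c1: I1 dispatched to MUL
c2: I1 operands ready; I2 dispatched to ADD
c6: I1 complete
c7: R4←I1
c8: I2 operands ready
c10: I2 complete
c11: R3←I2
c12: I3 dispatched to ADD
c13: I3 operands ready; I4 dispatched to MUL
c14: I4 operands ready
c15: I3 complete
c16: R1←I3
c18: I4 complete
c19: R2←I4
c20: I5 dispatched to MUL
c21: I5 operands ready; I6 dispatched to ADD
c22: I6 operands ready
c24: I6 complete
c25: I5 complete; R2←I6
c26: R1←I5
c27: I7 dispatched to ADD
c28: I7 operands ready
c30: I7 complete
c31: R1←I7
c32: I8 dispatched to ADD
c33: I8 operands ready
c35: I8 complete
c36: R4←I8

cycle = 36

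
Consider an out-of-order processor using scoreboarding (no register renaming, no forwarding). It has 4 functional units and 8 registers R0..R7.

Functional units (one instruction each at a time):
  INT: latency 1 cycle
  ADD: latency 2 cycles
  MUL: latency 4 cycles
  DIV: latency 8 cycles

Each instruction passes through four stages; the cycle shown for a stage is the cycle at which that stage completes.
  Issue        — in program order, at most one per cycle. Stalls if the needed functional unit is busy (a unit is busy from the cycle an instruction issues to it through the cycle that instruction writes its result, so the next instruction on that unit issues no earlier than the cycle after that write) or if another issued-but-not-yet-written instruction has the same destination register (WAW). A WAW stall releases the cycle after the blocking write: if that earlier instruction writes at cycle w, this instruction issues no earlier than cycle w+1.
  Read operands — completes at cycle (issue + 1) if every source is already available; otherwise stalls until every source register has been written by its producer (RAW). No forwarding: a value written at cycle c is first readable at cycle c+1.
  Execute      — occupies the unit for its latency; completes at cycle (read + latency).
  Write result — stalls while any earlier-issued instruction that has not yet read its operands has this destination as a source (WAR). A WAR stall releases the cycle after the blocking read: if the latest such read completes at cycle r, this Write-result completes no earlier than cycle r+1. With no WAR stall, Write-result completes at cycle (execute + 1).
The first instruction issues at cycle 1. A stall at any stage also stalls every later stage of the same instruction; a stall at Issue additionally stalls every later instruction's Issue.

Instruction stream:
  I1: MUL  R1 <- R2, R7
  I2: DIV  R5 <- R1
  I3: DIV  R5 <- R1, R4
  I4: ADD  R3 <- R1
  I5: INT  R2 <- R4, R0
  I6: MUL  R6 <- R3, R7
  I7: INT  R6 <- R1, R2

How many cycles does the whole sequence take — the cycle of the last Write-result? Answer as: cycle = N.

cycle = 33

I1 -> (1, 2, 6, 7)
I2 -> (2, 8, 16, 17)  // RAW R1: wait I1 write@7
I3 -> (18, 19, 27, 28)  // struct: DIV busy until I2 writes@17
I4 -> (19, 20, 22, 23)
I5 -> (20, 21, 22, 23)
I6 -> (21, 24, 28, 29)  // RAW R3: wait I4 write@23
I7 -> (30, 31, 32, 33)  // WAW R6: wait I6 write@29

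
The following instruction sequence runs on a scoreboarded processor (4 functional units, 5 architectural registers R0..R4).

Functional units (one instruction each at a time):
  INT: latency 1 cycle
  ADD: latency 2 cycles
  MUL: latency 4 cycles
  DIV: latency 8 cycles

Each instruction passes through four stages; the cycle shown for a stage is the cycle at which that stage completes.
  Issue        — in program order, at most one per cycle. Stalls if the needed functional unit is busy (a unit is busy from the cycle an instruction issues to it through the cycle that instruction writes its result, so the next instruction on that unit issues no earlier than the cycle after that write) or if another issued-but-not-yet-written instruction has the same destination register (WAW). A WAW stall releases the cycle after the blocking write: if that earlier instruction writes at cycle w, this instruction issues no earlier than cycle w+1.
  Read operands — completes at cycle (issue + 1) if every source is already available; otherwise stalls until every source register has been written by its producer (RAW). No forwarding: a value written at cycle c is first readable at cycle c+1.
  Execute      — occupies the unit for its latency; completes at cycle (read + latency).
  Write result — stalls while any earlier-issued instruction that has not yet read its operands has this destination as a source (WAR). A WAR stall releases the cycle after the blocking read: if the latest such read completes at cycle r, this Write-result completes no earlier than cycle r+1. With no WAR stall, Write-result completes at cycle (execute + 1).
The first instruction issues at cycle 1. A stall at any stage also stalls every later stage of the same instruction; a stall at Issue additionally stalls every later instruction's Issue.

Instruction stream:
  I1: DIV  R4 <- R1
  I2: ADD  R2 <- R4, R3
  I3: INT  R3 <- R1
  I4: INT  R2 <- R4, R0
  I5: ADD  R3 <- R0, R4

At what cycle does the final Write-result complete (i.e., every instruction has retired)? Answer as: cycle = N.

[I1] 1/2/10/11
[I2] 2/12/14/15  (RAW R4: wait I1 write@11)
[I3] 3/4/5/13  (WAR R3: wait I2 read@12)
[I4] 16/17/18/19  (WAW R2: wait I2 write@15)
[I5] 17/18/20/21

cycle = 21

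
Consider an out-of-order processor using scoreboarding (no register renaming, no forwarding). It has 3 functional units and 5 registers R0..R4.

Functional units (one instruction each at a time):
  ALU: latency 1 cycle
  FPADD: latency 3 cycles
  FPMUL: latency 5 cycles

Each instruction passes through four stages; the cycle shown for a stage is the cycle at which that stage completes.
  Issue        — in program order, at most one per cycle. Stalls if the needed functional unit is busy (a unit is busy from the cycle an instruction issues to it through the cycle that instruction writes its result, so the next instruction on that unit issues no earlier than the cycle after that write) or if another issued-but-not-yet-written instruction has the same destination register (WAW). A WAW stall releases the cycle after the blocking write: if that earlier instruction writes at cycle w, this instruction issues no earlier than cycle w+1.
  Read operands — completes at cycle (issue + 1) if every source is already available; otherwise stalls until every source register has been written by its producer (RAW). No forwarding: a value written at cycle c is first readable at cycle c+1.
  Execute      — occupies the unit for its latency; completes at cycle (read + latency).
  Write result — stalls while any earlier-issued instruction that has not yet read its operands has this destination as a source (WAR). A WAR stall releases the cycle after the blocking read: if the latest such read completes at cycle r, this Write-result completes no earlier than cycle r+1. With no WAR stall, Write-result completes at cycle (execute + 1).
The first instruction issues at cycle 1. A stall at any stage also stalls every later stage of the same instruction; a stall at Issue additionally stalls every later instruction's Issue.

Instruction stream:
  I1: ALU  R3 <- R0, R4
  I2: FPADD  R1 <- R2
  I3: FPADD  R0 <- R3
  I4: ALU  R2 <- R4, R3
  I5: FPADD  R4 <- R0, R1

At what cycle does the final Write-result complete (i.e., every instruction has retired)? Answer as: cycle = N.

cycle = 19

I1 -> (1, 2, 3, 4)
I2 -> (2, 3, 6, 7)
I3 -> (8, 9, 12, 13)  // struct: FPADD busy until I2 writes@7
I4 -> (9, 10, 11, 12)
I5 -> (14, 15, 18, 19)  // struct: FPADD busy until I3 writes@13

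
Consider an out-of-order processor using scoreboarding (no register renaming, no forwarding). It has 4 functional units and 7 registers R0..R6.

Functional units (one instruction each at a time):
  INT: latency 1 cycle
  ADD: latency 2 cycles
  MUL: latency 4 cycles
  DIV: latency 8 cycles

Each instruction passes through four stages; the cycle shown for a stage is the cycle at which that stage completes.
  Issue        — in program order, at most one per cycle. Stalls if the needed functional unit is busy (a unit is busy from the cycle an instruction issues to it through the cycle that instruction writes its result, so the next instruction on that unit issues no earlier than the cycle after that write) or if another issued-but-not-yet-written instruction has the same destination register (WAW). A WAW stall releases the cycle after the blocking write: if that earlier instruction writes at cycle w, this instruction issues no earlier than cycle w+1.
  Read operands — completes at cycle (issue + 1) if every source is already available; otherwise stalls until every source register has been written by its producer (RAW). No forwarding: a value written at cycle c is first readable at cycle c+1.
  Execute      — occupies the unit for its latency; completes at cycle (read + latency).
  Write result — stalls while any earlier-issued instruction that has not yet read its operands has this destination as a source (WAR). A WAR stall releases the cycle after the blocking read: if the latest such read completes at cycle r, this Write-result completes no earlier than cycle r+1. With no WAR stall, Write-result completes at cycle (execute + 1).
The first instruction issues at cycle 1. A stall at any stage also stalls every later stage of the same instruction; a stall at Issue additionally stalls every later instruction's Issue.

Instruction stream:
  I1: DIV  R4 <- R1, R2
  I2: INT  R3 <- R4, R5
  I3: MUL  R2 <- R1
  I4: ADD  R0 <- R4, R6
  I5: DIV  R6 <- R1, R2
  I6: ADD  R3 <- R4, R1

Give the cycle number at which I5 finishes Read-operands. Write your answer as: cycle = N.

  I1 | 1 | 2 | 10 | 11
  I2 | 2 | 12 | 13 | 14   RAW R4: wait I1 write@11
  I3 | 3 | 4 | 8 | 9
  I4 | 4 | 12 | 14 | 15   RAW R4: wait I1 write@11
  I5 | 12 | 13 | 21 | 22   struct: DIV busy until I1 writes@11
  I6 | 16 | 17 | 19 | 20   struct: ADD busy until I4 writes@15

cycle = 13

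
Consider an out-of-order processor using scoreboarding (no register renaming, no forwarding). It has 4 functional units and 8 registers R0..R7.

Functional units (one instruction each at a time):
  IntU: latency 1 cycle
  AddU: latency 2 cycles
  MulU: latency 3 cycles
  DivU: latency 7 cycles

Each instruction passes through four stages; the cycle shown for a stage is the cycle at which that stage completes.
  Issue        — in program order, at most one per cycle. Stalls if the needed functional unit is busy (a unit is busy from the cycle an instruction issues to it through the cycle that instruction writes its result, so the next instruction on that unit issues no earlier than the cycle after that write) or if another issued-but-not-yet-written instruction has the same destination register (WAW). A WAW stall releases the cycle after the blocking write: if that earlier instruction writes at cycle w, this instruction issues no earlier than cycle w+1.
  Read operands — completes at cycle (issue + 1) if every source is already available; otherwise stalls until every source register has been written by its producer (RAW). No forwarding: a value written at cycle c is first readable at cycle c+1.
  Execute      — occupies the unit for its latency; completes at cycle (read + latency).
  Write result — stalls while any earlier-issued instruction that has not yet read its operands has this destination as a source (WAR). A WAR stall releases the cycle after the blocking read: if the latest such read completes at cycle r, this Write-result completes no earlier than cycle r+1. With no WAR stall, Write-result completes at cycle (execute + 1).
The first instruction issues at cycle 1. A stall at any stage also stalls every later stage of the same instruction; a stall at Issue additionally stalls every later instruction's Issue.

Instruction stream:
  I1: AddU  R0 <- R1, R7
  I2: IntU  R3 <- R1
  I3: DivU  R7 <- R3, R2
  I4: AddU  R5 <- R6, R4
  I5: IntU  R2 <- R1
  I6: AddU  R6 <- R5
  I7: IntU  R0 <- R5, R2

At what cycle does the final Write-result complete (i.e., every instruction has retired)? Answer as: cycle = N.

cycle = 15

I1 -> (1, 2, 4, 5)
I2 -> (2, 3, 4, 5)
I3 -> (3, 6, 13, 14)  // RAW R3: wait I2 write@5
I4 -> (6, 7, 9, 10)  // struct: AddU busy until I1 writes@5
I5 -> (7, 8, 9, 10)
I6 -> (11, 12, 14, 15)  // struct: AddU busy until I4 writes@10
I7 -> (12, 13, 14, 15)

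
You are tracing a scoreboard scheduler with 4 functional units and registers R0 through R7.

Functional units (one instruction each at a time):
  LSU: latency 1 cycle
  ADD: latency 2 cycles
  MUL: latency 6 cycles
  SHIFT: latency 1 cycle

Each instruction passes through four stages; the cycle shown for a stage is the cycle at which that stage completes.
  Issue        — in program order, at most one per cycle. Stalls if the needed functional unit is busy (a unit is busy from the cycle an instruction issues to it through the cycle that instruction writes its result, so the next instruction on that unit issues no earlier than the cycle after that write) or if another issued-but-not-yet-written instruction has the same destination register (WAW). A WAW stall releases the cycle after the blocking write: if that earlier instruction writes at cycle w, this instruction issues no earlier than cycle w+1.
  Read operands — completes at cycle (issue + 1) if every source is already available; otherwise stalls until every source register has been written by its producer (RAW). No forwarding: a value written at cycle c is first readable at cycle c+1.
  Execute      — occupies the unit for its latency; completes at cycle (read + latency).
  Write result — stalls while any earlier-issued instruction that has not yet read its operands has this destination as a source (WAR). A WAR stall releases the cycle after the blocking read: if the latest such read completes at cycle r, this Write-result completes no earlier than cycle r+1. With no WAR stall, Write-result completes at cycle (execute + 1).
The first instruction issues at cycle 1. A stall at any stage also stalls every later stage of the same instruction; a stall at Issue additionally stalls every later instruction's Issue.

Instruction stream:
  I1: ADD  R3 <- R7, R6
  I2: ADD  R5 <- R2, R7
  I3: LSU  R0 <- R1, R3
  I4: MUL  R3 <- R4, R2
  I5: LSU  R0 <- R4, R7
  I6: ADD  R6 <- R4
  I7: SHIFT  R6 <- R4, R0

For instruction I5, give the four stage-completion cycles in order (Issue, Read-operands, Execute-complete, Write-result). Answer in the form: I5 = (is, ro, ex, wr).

t=1  I1 issues→ADD
t=2  I1 reads
t=4  I1 exec-done
t=5  I1 writes R3
t=6  I2 issues→ADD
t=7  I2 reads; I3 issues→LSU
t=8  I3 reads; I4 issues→MUL
t=9  I2 exec-done; I3 exec-done; I4 reads
t=10  I2 writes R5; I3 writes R0
t=11  I5 issues→LSU
t=12  I5 reads; I6 issues→ADD
t=13  I5 exec-done; I6 reads
t=14  I5 writes R0
t=15  I4 exec-done; I6 exec-done
t=16  I4 writes R3; I6 writes R6
t=17  I7 issues→SHIFT
t=18  I7 reads
t=19  I7 exec-done
t=20  I7 writes R6

I5 = (11, 12, 13, 14)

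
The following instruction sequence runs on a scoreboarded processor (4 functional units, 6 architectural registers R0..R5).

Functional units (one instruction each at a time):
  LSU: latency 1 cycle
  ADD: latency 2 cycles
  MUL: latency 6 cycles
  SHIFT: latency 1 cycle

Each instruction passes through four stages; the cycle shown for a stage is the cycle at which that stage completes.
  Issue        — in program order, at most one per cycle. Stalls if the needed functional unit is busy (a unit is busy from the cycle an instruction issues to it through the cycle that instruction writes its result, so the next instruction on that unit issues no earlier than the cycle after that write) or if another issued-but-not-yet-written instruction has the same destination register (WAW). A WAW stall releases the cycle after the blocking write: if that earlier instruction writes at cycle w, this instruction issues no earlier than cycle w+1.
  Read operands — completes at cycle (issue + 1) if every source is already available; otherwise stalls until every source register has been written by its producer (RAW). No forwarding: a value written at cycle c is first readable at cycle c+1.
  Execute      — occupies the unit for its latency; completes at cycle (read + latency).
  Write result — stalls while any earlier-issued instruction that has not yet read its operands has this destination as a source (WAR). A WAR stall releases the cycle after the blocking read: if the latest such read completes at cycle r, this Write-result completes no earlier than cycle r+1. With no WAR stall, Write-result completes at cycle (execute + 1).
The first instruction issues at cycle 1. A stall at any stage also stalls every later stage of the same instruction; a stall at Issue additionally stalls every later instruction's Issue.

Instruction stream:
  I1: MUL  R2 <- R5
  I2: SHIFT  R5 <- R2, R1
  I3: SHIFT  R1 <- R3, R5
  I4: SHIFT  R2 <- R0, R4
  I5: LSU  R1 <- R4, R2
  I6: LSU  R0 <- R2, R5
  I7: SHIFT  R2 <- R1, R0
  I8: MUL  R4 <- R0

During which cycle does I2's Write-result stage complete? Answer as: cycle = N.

1) issue 1, read 2, done 8, write 9
2) issue 2, read 10, done 11, write 12  <RAW R2: wait I1 write@9>
3) issue 13, read 14, done 15, write 16  <struct: SHIFT busy until I2 writes@12>
4) issue 17, read 18, done 19, write 20  <struct: SHIFT busy until I3 writes@16>
5) issue 18, read 21, done 22, write 23  <RAW R2: wait I4 write@20>
6) issue 24, read 25, done 26, write 27  <struct: LSU busy until I5 writes@23>
7) issue 25, read 28, done 29, write 30  <RAW R0: wait I6 write@27>
8) issue 26, read 28, done 34, write 35  <RAW R0: wait I6 write@27>

cycle = 12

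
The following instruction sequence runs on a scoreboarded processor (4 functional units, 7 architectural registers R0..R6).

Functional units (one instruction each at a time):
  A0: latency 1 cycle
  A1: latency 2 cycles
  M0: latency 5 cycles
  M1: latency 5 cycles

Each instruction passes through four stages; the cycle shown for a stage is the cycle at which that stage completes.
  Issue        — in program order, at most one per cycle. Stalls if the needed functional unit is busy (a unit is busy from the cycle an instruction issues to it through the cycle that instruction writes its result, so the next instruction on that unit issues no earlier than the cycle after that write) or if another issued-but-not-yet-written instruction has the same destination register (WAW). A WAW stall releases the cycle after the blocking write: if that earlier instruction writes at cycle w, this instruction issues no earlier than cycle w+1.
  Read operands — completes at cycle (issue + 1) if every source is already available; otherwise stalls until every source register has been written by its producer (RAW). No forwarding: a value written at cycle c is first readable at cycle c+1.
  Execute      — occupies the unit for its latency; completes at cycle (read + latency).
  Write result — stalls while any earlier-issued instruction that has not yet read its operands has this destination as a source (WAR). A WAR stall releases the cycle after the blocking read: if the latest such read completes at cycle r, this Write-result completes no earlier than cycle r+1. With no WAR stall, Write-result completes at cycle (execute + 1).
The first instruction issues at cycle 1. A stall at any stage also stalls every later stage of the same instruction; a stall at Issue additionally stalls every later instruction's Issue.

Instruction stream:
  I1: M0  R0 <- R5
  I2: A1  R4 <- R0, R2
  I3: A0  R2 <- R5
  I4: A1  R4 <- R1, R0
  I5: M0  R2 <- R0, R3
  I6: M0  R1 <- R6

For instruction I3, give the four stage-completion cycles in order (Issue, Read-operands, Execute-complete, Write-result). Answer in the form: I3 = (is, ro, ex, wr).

[1] issue I1 (M0)
[2] I1 read-ops · issue I2 (A1)
[3] issue I3 (A0)
[4] I3 read-ops
[5] I3 finished on A0
[7] I1 finished on M0
[8] I1→R0
[9] I2 read-ops
[10] I3→R2
[11] I2 finished on A1
[12] I2→R4
[13] issue I4 (A1)
[14] I4 read-ops · issue I5 (M0)
[15] I5 read-ops
[16] I4 finished on A1
[17] I4→R4
[20] I5 finished on M0
[21] I5→R2
[22] issue I6 (M0)
[23] I6 read-ops
[28] I6 finished on M0
[29] I6→R1

I3 = (3, 4, 5, 10)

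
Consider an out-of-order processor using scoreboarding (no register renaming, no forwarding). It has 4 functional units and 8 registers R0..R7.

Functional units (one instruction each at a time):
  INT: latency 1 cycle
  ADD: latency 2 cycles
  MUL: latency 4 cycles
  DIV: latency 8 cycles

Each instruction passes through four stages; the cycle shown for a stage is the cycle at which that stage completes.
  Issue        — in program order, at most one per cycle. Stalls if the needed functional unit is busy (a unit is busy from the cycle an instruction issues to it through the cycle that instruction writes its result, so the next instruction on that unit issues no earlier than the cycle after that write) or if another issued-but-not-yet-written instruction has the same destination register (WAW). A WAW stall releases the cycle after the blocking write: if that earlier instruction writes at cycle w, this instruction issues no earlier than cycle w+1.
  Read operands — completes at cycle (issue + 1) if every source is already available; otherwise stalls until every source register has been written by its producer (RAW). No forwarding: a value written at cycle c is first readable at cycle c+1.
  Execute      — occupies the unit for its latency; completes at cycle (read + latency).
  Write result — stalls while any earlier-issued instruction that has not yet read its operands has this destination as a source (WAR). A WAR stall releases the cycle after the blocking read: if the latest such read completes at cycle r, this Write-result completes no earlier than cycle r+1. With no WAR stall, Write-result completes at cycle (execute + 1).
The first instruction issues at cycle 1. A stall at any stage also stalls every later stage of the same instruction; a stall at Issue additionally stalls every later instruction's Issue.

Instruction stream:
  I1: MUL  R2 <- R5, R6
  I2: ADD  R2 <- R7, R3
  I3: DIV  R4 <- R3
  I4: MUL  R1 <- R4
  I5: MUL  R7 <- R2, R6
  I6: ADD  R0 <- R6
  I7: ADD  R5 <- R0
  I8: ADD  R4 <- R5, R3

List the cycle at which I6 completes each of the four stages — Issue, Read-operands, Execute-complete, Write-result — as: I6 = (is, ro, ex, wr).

c1: issue I1 (MUL)
c2: I1 read-ops
c6: I1 finished on MUL
c7: I1→R2
c8: issue I2 (ADD)
c9: I2 read-ops · issue I3 (DIV)
c10: I3 read-ops · issue I4 (MUL)
c11: I2 finished on ADD
c12: I2→R2
c18: I3 finished on DIV
c19: I3→R4
c20: I4 read-ops
c24: I4 finished on MUL
c25: I4→R1
c26: issue I5 (MUL)
c27: I5 read-ops · issue I6 (ADD)
c28: I6 read-ops
c30: I6 finished on ADD
c31: I5 finished on MUL · I6→R0
c32: I5→R7 · issue I7 (ADD)
c33: I7 read-ops
c35: I7 finished on ADD
c36: I7→R5
c37: issue I8 (ADD)
c38: I8 read-ops
c40: I8 finished on ADD
c41: I8→R4

I6 = (27, 28, 30, 31)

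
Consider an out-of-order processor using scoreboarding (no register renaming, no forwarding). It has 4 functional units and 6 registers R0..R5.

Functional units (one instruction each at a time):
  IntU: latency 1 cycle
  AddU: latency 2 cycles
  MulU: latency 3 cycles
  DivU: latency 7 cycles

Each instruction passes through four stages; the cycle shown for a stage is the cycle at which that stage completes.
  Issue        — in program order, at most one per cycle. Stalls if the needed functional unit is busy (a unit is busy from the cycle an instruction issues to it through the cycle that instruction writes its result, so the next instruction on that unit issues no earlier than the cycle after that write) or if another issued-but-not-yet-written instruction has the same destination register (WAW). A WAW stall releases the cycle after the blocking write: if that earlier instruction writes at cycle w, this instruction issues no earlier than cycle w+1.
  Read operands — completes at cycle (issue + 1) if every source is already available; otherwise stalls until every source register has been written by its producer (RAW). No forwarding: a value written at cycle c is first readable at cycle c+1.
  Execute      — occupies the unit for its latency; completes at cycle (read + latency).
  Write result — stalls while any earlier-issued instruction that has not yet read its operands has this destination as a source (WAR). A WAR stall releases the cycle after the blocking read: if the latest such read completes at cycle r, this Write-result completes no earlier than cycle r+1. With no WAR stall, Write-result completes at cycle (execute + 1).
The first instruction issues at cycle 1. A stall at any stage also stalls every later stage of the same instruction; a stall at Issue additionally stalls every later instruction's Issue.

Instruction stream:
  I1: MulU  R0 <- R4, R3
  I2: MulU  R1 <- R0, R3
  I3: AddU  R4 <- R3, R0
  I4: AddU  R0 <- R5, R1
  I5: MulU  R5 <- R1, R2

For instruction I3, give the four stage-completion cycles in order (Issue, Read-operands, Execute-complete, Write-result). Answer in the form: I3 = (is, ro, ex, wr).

t=1  issue I1 (MulU)
t=2  I1 read-ops
t=5  I1 finished on MulU
t=6  I1→R0
t=7  issue I2 (MulU)
t=8  I2 read-ops · issue I3 (AddU)
t=9  I3 read-ops
t=11  I2 finished on MulU · I3 finished on AddU
t=12  I2→R1 · I3→R4
t=13  issue I4 (AddU)
t=14  I4 read-ops · issue I5 (MulU)
t=15  I5 read-ops
t=16  I4 finished on AddU
t=17  I4→R0
t=18  I5 finished on MulU
t=19  I5→R5

I3 = (8, 9, 11, 12)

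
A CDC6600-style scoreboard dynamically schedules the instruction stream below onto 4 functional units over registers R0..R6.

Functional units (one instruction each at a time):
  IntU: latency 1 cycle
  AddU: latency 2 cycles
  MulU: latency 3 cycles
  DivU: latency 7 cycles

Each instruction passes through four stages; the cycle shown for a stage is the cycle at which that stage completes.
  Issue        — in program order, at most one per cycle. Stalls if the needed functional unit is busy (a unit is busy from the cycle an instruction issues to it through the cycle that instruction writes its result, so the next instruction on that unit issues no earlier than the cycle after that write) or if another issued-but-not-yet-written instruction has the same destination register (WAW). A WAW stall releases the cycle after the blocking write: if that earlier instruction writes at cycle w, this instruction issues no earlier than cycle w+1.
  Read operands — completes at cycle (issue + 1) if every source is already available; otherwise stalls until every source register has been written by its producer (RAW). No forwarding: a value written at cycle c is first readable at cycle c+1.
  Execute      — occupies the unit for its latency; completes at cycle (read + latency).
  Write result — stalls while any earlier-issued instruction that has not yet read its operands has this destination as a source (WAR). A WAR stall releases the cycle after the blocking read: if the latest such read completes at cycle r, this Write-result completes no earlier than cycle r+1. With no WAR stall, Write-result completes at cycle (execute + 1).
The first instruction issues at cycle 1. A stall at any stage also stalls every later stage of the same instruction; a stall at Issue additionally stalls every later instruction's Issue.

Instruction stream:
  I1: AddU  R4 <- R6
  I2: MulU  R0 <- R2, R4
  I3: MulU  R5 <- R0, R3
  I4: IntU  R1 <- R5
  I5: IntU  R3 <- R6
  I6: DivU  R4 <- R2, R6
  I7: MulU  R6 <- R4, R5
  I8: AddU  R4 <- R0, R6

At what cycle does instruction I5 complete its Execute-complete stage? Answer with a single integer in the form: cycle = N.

I1: IS=1 RO=2 EX=4 WR=5
I2: IS=2 RO=6 EX=9 WR=10  [RAW R4: wait I1 write@5]
I3: IS=11 RO=12 EX=15 WR=16  [struct: MulU busy until I2 writes@10]
I4: IS=12 RO=17 EX=18 WR=19  [RAW R5: wait I3 write@16]
I5: IS=20 RO=21 EX=22 WR=23  [struct: IntU busy until I4 writes@19]
I6: IS=21 RO=22 EX=29 WR=30
I7: IS=22 RO=31 EX=34 WR=35  [RAW R4: wait I6 write@30]
I8: IS=31 RO=36 EX=38 WR=39  [WAW R4: wait I6 write@30; RAW R6: wait I7 write@35]

cycle = 22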